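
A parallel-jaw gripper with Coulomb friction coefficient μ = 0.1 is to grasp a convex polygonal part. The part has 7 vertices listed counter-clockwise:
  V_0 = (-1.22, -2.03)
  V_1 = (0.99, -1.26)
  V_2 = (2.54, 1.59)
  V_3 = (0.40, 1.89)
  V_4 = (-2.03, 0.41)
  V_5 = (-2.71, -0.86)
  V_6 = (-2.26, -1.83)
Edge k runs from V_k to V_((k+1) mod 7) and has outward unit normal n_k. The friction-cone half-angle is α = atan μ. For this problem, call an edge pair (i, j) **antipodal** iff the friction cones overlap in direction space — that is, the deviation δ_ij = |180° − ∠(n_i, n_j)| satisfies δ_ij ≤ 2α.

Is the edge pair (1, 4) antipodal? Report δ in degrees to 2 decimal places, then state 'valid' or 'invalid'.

δ = 0.37°, valid

α = atan 0.1 = 5.71°;  2α = 11.42°
edge 1: e_1 = (+1.55, +2.85);  n_1 = (+0.8785, -0.4778)
edge 4: e_4 = (-0.68, -1.27);  n_4 = (-0.8816, +0.4720)
∠(n_1, n_4) = 179.63°
δ = |180° − 179.63°| = 0.37°
0.37° ≤ 2α = 11.42°  →  valid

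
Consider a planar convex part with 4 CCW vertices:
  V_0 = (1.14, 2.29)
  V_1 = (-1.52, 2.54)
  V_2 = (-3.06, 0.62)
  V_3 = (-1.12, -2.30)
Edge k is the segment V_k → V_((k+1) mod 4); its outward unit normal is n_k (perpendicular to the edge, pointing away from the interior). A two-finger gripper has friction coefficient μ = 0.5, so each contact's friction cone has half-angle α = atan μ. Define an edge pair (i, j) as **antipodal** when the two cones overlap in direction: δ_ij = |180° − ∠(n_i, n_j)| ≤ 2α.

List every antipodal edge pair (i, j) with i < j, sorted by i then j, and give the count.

count = 2; pairs: (0,2), (1,3)

α = atan 0.5 = 26.57°;  2α = 53.13°
n_0 = (+0.0936, +0.9956)
n_1 = (-0.7801, +0.6257)
n_2 = (-0.8329, -0.5534)
n_3 = (+0.8971, -0.4417)
  (0,1): δ = 123.36°  ·
  (0,2): δ = 51.03°  ✓
  (0,3): δ = 69.15°  ·
  (1,2): δ = 107.67°  ·
  (1,3): δ = 12.52°  ✓
  (2,3): δ = 59.81°  ·
antipodal pairs: 2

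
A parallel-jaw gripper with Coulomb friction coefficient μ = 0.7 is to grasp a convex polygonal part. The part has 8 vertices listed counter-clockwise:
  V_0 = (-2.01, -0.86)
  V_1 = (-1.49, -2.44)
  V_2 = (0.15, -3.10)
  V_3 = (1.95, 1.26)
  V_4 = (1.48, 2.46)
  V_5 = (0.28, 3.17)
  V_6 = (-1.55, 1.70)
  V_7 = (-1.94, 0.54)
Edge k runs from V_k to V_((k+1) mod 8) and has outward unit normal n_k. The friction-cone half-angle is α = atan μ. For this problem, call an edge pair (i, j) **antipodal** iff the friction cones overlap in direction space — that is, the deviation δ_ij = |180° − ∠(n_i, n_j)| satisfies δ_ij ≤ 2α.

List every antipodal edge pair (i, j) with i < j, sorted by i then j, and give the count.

α = atan 0.7 = 34.99°;  2α = 69.98°
n_0 = (-0.9499, -0.3126)
n_1 = (-0.3733, -0.9277)
n_2 = (+0.9243, -0.3816)
n_3 = (+0.9311, +0.3647)
n_4 = (+0.5092, +0.8606)
n_5 = (-0.6263, +0.7796)
n_6 = (-0.9479, +0.3187)
n_7 = (-0.9988, +0.0499)
  (0,1): δ = 130.14°  ·
  (0,2): δ = 40.65°  ✓
  (0,3): δ = 3.17°  ✓
  (0,4): δ = 41.17°  ✓
  (0,5): δ = 110.56°  ·
  (0,6): δ = 143.20°  ·
  (0,7): δ = 158.92°  ·
  (1,2): δ = 90.51°  ·
  (1,3): δ = 46.69°  ✓
  (1,4): δ = 8.69°  ✓
  (1,5): δ = 60.70°  ✓
  (1,6): δ = 93.34°  ·
  (1,7): δ = 109.06°  ·
  (2,3): δ = 136.18°  ·
  (2,4): δ = 98.18°  ·
  (2,5): δ = 28.79°  ✓
  (2,6): δ = 3.85°  ✓
  (2,7): δ = 19.57°  ✓
  (3,4): δ = 142.00°  ·
  (3,5): δ = 72.61°  ·
  (3,6): δ = 39.97°  ✓
  (3,7): δ = 24.25°  ✓
  (4,5): δ = 110.61°  ·
  (4,6): δ = 77.97°  ·
  (4,7): δ = 62.25°  ✓
  (5,6): δ = 147.36°  ·
  (5,7): δ = 131.64°  ·
  (6,7): δ = 164.28°  ·
antipodal pairs: 12

count = 12; pairs: (0,2), (0,3), (0,4), (1,3), (1,4), (1,5), (2,5), (2,6), (2,7), (3,6), (3,7), (4,7)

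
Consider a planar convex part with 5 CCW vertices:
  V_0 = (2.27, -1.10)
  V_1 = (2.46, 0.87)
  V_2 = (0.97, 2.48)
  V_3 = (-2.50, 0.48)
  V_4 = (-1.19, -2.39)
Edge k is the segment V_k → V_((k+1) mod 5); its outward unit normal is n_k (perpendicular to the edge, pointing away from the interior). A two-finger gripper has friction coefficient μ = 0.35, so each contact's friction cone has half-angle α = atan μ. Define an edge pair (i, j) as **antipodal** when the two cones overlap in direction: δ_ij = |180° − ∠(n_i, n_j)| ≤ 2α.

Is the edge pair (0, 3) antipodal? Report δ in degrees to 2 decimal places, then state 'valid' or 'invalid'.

α = atan 0.35 = 19.29°;  2α = 38.58°
edge 0: e_0 = (+0.19, +1.97);  n_0 = (+0.9954, -0.0960)
edge 3: e_3 = (+1.31, -2.87);  n_3 = (-0.9097, -0.4152)
∠(n_0, n_3) = 149.96°
δ = |180° − 149.96°| = 30.04°
30.04° ≤ 2α = 38.58°  →  valid

δ = 30.04°, valid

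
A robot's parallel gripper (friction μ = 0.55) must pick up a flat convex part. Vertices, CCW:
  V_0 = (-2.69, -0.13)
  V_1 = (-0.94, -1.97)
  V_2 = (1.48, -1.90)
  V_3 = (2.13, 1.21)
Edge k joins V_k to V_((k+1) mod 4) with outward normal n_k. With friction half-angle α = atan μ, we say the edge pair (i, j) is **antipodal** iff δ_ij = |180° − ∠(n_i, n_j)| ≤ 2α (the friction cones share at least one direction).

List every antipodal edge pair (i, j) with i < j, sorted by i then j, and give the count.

α = atan 0.55 = 28.81°;  2α = 57.62°
n_0 = (-0.7246, -0.6892)
n_1 = (+0.0289, -0.9996)
n_2 = (+0.9788, -0.2046)
n_3 = (-0.2679, +0.9635)
  (0,1): δ = 131.91°  ·
  (0,2): δ = 55.37°  ✓
  (0,3): δ = 61.97°  ·
  (1,2): δ = 103.46°  ·
  (1,3): δ = 13.88°  ✓
  (2,3): δ = 62.66°  ·
antipodal pairs: 2

count = 2; pairs: (0,2), (1,3)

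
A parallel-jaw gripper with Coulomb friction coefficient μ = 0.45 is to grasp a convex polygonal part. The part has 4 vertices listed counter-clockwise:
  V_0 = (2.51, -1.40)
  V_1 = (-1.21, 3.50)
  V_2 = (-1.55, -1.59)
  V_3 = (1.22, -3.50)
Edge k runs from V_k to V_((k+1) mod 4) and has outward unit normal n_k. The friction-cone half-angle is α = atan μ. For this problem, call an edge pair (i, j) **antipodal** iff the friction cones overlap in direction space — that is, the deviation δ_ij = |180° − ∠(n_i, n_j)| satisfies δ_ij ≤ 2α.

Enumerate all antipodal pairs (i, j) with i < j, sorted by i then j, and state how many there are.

α = atan 0.45 = 24.23°;  2α = 48.46°
n_0 = (+0.7965, +0.6047)
n_1 = (-0.9978, +0.0666)
n_2 = (-0.5677, -0.8233)
n_3 = (+0.8521, -0.5234)
  (0,1): δ = 41.03°  ✓
  (0,2): δ = 18.21°  ✓
  (0,3): δ = 111.23°  ·
  (1,2): δ = 120.77°  ·
  (1,3): δ = 27.74°  ✓
  (2,3): δ = 86.97°  ·
antipodal pairs: 3

count = 3; pairs: (0,1), (0,2), (1,3)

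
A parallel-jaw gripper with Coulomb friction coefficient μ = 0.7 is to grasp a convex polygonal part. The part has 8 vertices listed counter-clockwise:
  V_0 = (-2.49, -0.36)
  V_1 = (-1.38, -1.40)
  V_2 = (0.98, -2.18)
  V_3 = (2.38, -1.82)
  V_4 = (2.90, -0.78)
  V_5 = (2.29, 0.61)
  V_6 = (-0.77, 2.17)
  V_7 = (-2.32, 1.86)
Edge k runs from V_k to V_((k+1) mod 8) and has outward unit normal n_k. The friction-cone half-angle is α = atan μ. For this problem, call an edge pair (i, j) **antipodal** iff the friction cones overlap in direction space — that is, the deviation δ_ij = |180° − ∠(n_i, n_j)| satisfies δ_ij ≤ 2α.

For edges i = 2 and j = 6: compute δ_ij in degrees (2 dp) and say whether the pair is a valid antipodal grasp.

δ = 3.11°, valid

α = atan 0.7 = 34.99°;  2α = 69.98°
edge 2: e_2 = (+1.40, +0.36);  n_2 = (+0.2490, -0.9685)
edge 6: e_6 = (-1.55, -0.31);  n_6 = (-0.1961, +0.9806)
∠(n_2, n_6) = 176.89°
δ = |180° − 176.89°| = 3.11°
3.11° ≤ 2α = 69.98°  →  valid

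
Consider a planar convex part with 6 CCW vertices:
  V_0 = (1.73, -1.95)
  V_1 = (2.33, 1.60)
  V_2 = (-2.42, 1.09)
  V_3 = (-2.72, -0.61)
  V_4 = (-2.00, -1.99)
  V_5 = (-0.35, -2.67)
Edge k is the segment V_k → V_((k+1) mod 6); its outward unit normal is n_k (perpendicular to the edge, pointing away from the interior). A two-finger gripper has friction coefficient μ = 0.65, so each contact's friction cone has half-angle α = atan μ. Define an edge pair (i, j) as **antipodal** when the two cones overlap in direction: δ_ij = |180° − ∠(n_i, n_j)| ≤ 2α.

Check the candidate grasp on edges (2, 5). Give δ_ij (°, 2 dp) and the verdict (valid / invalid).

α = atan 0.65 = 33.02°;  2α = 66.05°
edge 2: e_2 = (-0.30, -1.70);  n_2 = (-0.9848, +0.1738)
edge 5: e_5 = (+2.08, +0.72);  n_5 = (+0.3271, -0.9450)
∠(n_2, n_5) = 119.10°
δ = |180° − 119.10°| = 60.90°
60.90° ≤ 2α = 66.05°  →  valid

δ = 60.90°, valid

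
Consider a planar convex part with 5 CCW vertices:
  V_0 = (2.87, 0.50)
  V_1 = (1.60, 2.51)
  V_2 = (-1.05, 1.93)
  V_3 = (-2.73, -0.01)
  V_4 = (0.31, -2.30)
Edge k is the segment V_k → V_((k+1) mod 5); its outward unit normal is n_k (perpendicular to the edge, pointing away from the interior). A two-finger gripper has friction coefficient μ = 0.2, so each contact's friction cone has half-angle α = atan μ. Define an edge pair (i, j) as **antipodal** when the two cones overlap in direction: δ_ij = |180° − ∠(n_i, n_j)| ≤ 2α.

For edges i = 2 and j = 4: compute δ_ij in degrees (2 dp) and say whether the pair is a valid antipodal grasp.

δ = 1.54°, valid

α = atan 0.2 = 11.31°;  2α = 22.62°
edge 2: e_2 = (-1.68, -1.94);  n_2 = (-0.7559, +0.6546)
edge 4: e_4 = (+2.56, +2.80);  n_4 = (+0.7380, -0.6748)
∠(n_2, n_4) = 178.46°
δ = |180° − 178.46°| = 1.54°
1.54° ≤ 2α = 22.62°  →  valid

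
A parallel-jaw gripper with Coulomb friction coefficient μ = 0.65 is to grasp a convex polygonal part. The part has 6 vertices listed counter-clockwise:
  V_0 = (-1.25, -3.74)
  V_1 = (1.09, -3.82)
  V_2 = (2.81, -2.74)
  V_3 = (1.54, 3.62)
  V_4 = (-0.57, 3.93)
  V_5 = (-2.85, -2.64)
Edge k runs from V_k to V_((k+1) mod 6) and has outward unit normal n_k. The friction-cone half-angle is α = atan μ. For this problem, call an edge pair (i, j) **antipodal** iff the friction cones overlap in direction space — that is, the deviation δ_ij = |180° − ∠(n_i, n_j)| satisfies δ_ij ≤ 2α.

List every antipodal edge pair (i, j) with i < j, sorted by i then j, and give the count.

count = 6; pairs: (0,3), (1,3), (1,4), (2,4), (2,5), (3,5)

α = atan 0.65 = 33.02°;  2α = 66.05°
n_0 = (-0.0342, -0.9994)
n_1 = (+0.5318, -0.8469)
n_2 = (+0.9806, +0.1958)
n_3 = (+0.1454, +0.9894)
n_4 = (-0.9447, +0.3279)
n_5 = (-0.5665, -0.8240)
  (0,1): δ = 145.92°  ·
  (0,2): δ = 76.75°  ·
  (0,3): δ = 6.40°  ✓
  (0,4): δ = 72.82°  ·
  (0,5): δ = 147.45°  ·
  (1,2): δ = 110.83°  ·
  (1,3): δ = 40.48°  ✓
  (1,4): δ = 38.74°  ✓
  (1,5): δ = 113.37°  ·
  (2,3): δ = 109.65°  ·
  (2,4): δ = 30.43°  ✓
  (2,5): δ = 44.20°  ✓
  (3,4): δ = 100.78°  ·
  (3,5): δ = 26.15°  ✓
  (4,5): δ = 105.37°  ·
antipodal pairs: 6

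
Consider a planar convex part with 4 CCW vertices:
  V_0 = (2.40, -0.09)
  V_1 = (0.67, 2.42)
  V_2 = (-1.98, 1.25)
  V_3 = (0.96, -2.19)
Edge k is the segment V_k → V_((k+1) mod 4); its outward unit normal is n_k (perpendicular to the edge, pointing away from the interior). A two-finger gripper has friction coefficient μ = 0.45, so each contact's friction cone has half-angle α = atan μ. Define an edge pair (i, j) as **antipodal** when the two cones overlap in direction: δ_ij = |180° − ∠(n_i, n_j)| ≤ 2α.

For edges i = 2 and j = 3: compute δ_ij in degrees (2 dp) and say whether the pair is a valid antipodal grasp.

α = atan 0.45 = 24.23°;  2α = 48.46°
edge 2: e_2 = (+2.94, -3.44);  n_2 = (-0.7602, -0.6497)
edge 3: e_3 = (+1.44, +2.10);  n_3 = (+0.8247, -0.5655)
∠(n_2, n_3) = 105.04°
δ = |180° − 105.04°| = 74.96°
74.96° > 2α = 48.46°  →  invalid

δ = 74.96°, invalid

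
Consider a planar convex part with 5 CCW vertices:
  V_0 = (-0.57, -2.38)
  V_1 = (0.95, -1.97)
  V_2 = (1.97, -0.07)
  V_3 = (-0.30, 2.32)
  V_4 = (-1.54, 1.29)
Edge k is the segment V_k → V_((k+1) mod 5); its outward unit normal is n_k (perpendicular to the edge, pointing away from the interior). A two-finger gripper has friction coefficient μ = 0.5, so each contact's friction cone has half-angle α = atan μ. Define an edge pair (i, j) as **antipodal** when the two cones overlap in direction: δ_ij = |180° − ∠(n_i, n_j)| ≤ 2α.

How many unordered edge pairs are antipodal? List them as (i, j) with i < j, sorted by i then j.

α = atan 0.5 = 26.57°;  2α = 53.13°
n_0 = (+0.2604, -0.9655)
n_1 = (+0.8811, -0.4730)
n_2 = (+0.7251, +0.6887)
n_3 = (-0.6390, +0.7692)
n_4 = (-0.9668, -0.2555)
  (0,1): δ = 133.32°  ·
  (0,2): δ = 61.57°  ·
  (0,3): δ = 24.62°  ✓
  (0,4): δ = 89.71°  ·
  (1,2): δ = 108.25°  ·
  (1,3): δ = 22.06°  ✓
  (1,4): δ = 43.03°  ✓
  (2,3): δ = 93.81°  ·
  (2,4): δ = 28.72°  ✓
  (3,4): δ = 114.91°  ·
antipodal pairs: 4

count = 4; pairs: (0,3), (1,3), (1,4), (2,4)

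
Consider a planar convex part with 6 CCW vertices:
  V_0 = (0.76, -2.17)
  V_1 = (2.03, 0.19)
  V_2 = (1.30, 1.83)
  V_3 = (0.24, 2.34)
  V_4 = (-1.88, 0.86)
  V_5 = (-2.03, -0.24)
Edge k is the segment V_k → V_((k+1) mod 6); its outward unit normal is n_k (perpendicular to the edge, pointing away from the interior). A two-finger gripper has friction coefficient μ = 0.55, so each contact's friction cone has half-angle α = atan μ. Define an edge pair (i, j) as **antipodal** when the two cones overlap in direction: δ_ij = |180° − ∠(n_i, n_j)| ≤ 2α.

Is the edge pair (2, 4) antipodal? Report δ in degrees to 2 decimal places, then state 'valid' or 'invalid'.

δ = 72.07°, invalid

α = atan 0.55 = 28.81°;  2α = 57.62°
edge 2: e_2 = (-1.06, +0.51);  n_2 = (+0.4336, +0.9011)
edge 4: e_4 = (-0.15, -1.10);  n_4 = (-0.9908, +0.1351)
∠(n_2, n_4) = 107.93°
δ = |180° − 107.93°| = 72.07°
72.07° > 2α = 57.62°  →  invalid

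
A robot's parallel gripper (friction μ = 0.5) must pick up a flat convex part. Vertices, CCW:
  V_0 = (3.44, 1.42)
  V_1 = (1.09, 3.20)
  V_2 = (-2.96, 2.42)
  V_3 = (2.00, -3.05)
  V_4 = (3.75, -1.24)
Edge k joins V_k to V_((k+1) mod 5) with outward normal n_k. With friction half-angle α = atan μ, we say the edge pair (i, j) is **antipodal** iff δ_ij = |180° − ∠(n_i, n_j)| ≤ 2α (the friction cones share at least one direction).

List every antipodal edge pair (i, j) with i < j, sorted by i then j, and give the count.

α = atan 0.5 = 26.57°;  2α = 53.13°
n_0 = (+0.6038, +0.7971)
n_1 = (-0.1891, +0.9820)
n_2 = (-0.7408, -0.6717)
n_3 = (+0.7189, -0.6951)
n_4 = (+0.9933, +0.1158)
  (0,1): δ = 131.96°  ·
  (0,2): δ = 10.66°  ✓
  (0,3): δ = 83.11°  ·
  (0,4): δ = 133.79°  ·
  (1,2): δ = 58.70°  ·
  (1,3): δ = 35.06°  ✓
  (1,4): δ = 85.75°  ·
  (2,3): δ = 86.24°  ·
  (2,4): δ = 35.55°  ✓
  (3,4): δ = 129.32°  ·
antipodal pairs: 3

count = 3; pairs: (0,2), (1,3), (2,4)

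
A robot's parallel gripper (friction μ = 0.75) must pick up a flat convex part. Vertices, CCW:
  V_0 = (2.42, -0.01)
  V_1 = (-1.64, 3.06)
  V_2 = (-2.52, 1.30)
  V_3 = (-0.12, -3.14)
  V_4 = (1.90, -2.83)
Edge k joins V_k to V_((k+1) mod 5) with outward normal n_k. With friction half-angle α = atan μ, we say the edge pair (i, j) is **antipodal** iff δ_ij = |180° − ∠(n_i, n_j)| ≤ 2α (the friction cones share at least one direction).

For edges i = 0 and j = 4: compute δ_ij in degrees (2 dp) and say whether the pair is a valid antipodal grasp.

δ = 116.65°, invalid

α = atan 0.75 = 36.87°;  2α = 73.74°
edge 0: e_0 = (-4.06, +3.07);  n_0 = (+0.6031, +0.7976)
edge 4: e_4 = (+0.52, +2.82);  n_4 = (+0.9834, -0.1813)
∠(n_0, n_4) = 63.35°
δ = |180° − 63.35°| = 116.65°
116.65° > 2α = 73.74°  →  invalid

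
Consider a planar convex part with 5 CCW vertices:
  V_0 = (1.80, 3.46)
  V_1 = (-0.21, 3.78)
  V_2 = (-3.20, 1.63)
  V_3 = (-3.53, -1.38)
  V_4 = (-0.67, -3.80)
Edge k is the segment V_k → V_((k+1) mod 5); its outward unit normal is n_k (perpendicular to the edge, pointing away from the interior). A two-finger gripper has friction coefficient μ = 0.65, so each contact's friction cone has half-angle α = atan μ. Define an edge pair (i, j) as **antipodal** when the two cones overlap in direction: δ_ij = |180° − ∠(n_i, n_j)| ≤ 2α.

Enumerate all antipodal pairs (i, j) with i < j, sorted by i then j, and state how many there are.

α = atan 0.65 = 33.02°;  2α = 66.05°
n_0 = (+0.1572, +0.9876)
n_1 = (-0.5838, +0.8119)
n_2 = (-0.9940, +0.1090)
n_3 = (-0.6459, -0.7634)
n_4 = (+0.9467, -0.3221)
  (0,1): δ = 135.24°  ·
  (0,2): δ = 87.21°  ·
  (0,3): δ = 31.19°  ✓
  (0,4): δ = 80.26°  ·
  (1,2): δ = 131.98°  ·
  (1,3): δ = 75.95°  ·
  (1,4): δ = 35.49°  ✓
  (2,3): δ = 123.98°  ·
  (2,4): δ = 12.53°  ✓
  (3,4): δ = 68.55°  ·
antipodal pairs: 3

count = 3; pairs: (0,3), (1,4), (2,4)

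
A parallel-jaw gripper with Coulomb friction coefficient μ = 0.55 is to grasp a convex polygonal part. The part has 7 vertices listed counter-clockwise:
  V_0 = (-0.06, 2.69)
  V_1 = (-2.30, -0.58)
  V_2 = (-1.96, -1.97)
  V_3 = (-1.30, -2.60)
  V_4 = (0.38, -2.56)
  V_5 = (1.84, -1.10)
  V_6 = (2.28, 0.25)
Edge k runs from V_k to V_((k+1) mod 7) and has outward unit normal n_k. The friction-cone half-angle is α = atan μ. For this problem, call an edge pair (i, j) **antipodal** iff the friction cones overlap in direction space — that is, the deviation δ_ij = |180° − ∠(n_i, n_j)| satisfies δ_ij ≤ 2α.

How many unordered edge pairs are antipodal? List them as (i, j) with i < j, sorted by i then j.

count = 7; pairs: (0,3), (0,4), (0,5), (1,5), (1,6), (2,6), (3,6)

α = atan 0.55 = 28.81°;  2α = 57.62°
n_0 = (-0.8250, +0.5651)
n_1 = (-0.9714, -0.2376)
n_2 = (-0.6905, -0.7234)
n_3 = (+0.0238, -0.9997)
n_4 = (+0.7071, -0.7071)
n_5 = (+0.9508, -0.3099)
n_6 = (+0.7217, +0.6922)
  (0,1): δ = 131.84°  ·
  (0,2): δ = 99.26°  ·
  (0,3): δ = 54.22°  ✓
  (0,4): δ = 10.59°  ✓
  (0,5): δ = 16.36°  ✓
  (0,6): δ = 78.21°  ·
  (1,2): δ = 147.41°  ·
  (1,3): δ = 102.38°  ·
  (1,4): δ = 58.74°  ·
  (1,5): δ = 31.80°  ✓
  (1,6): δ = 30.06°  ✓
  (2,3): δ = 134.97°  ·
  (2,4): δ = 91.33°  ·
  (2,5): δ = 64.38°  ·
  (2,6): δ = 2.53°  ✓
  (3,4): δ = 136.36°  ·
  (3,5): δ = 109.42°  ·
  (3,6): δ = 47.56°  ✓
  (4,5): δ = 153.05°  ·
  (4,6): δ = 91.20°  ·
  (5,6): δ = 118.15°  ·
antipodal pairs: 7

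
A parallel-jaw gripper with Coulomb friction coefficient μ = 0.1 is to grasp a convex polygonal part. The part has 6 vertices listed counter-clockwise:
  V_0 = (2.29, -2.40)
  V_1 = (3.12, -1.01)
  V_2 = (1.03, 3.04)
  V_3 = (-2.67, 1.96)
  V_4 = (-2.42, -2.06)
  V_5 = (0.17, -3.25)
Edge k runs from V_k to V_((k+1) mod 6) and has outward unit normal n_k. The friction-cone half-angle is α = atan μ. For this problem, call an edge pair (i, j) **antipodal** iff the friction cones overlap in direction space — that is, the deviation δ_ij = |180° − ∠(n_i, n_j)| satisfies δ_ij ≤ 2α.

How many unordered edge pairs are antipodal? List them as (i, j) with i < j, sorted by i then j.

α = atan 0.1 = 5.71°;  2α = 11.42°
n_0 = (+0.8586, -0.5127)
n_1 = (+0.8886, +0.4586)
n_2 = (-0.2802, +0.9599)
n_3 = (-0.9981, -0.0621)
n_4 = (-0.4175, -0.9087)
n_5 = (+0.3721, -0.9282)
  (0,1): δ = 121.86°  ·
  (0,2): δ = 42.89°  ·
  (0,3): δ = 34.40°  ·
  (0,4): δ = 96.17°  ·
  (0,5): δ = 142.69°  ·
  (1,2): δ = 101.02°  ·
  (1,3): δ = 23.74°  ·
  (1,4): δ = 38.03°  ·
  (1,5): δ = 84.55°  ·
  (2,3): δ = 102.71°  ·
  (2,4): δ = 40.95°  ·
  (2,5): δ = 5.58°  ✓
  (3,4): δ = 118.24°  ·
  (3,5): δ = 71.71°  ·
  (4,5): δ = 133.48°  ·
antipodal pairs: 1

count = 1; pairs: (2,5)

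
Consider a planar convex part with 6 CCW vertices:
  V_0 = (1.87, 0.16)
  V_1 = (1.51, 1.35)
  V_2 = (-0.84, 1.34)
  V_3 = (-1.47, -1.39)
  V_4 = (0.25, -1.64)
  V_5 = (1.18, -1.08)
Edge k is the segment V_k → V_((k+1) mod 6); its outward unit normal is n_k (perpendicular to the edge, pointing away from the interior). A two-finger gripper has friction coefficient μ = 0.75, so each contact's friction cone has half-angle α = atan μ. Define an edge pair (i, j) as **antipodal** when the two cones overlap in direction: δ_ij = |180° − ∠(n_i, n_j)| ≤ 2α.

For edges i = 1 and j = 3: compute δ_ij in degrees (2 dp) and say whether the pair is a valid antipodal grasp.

α = atan 0.75 = 36.87°;  2α = 73.74°
edge 1: e_1 = (-2.35, -0.01);  n_1 = (-0.0043, +1.0000)
edge 3: e_3 = (+1.72, -0.25);  n_3 = (-0.1438, -0.9896)
∠(n_1, n_3) = 171.49°
δ = |180° − 171.49°| = 8.51°
8.51° ≤ 2α = 73.74°  →  valid

δ = 8.51°, valid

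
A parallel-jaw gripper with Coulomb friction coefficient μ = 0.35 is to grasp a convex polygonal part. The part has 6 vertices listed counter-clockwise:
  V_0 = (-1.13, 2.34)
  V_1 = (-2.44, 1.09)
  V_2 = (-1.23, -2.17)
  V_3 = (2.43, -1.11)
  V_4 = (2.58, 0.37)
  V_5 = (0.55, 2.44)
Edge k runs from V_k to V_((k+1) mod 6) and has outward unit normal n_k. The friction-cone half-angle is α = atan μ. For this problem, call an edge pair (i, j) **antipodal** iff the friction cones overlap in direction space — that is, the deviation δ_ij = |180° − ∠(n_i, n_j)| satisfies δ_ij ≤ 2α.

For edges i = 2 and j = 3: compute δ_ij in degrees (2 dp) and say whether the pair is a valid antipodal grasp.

α = atan 0.35 = 19.29°;  2α = 38.58°
edge 2: e_2 = (+3.66, +1.06);  n_2 = (+0.2782, -0.9605)
edge 3: e_3 = (+0.15, +1.48);  n_3 = (+0.9949, -0.1008)
∠(n_2, n_3) = 68.06°
δ = |180° − 68.06°| = 111.94°
111.94° > 2α = 38.58°  →  invalid

δ = 111.94°, invalid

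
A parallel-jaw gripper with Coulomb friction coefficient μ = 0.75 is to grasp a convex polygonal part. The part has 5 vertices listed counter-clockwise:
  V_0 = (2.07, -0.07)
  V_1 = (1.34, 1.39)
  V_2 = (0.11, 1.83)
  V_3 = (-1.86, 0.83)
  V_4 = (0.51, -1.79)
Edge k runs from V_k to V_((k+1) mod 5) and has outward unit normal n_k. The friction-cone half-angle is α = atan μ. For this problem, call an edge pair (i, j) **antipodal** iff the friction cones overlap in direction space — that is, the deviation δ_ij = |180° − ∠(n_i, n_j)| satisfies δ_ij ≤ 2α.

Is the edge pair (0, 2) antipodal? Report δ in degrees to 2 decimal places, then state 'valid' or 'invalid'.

δ = 89.65°, invalid

α = atan 0.75 = 36.87°;  2α = 73.74°
edge 0: e_0 = (-0.73, +1.46);  n_0 = (+0.8944, +0.4472)
edge 2: e_2 = (-1.97, -1.00);  n_2 = (-0.4526, +0.8917)
∠(n_0, n_2) = 90.35°
δ = |180° − 90.35°| = 89.65°
89.65° > 2α = 73.74°  →  invalid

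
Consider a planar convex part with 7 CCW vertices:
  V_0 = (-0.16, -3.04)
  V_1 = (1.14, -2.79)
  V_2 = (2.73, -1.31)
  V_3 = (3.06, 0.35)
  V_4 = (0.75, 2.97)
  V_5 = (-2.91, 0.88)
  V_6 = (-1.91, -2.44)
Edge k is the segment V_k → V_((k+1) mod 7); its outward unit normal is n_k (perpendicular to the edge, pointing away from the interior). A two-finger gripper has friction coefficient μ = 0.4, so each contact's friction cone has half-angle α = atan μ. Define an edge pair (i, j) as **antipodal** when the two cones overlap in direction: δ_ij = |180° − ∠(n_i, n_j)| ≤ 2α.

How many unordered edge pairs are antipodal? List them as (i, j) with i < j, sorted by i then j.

count = 5; pairs: (0,4), (1,4), (2,5), (3,5), (3,6)

α = atan 0.4 = 21.80°;  2α = 43.60°
n_0 = (+0.1888, -0.9820)
n_1 = (+0.6813, -0.7320)
n_2 = (+0.9808, -0.1950)
n_3 = (+0.7501, +0.6613)
n_4 = (-0.4959, +0.8684)
n_5 = (-0.9575, -0.2884)
n_6 = (-0.3243, -0.9459)
  (0,1): δ = 147.94°  ·
  (0,2): δ = 112.13°  ·
  (0,3): δ = 59.48°  ·
  (0,4): δ = 18.84°  ✓
  (0,5): δ = 95.88°  ·
  (0,6): δ = 150.19°  ·
  (1,2): δ = 144.19°  ·
  (1,3): δ = 91.55°  ·
  (1,4): δ = 13.22°  ✓
  (1,5): δ = 63.81°  ·
  (1,6): δ = 118.13°  ·
  (2,3): δ = 127.35°  ·
  (2,4): δ = 49.03°  ·
  (2,5): δ = 28.01°  ✓
  (2,6): δ = 82.32°  ·
  (3,4): δ = 101.67°  ·
  (3,5): δ = 24.64°  ✓
  (3,6): δ = 29.67°  ✓
  (4,5): δ = 102.97°  ·
  (4,6): δ = 48.65°  ·
  (5,6): δ = 125.69°  ·
antipodal pairs: 5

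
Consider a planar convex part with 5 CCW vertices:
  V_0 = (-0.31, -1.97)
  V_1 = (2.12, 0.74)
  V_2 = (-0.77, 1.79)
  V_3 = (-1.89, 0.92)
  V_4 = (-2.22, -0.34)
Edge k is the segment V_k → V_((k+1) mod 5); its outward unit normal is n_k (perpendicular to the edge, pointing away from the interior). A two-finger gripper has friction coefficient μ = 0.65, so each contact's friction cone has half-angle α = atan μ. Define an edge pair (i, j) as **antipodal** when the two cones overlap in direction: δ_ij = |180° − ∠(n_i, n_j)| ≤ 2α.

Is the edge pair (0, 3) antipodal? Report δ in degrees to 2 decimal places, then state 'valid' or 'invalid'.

α = atan 0.65 = 33.02°;  2α = 66.05°
edge 0: e_0 = (+2.43, +2.71);  n_0 = (+0.7445, -0.6676)
edge 3: e_3 = (-0.33, -1.26);  n_3 = (-0.9674, +0.2534)
∠(n_0, n_3) = 152.79°
δ = |180° − 152.79°| = 27.21°
27.21° ≤ 2α = 66.05°  →  valid

δ = 27.21°, valid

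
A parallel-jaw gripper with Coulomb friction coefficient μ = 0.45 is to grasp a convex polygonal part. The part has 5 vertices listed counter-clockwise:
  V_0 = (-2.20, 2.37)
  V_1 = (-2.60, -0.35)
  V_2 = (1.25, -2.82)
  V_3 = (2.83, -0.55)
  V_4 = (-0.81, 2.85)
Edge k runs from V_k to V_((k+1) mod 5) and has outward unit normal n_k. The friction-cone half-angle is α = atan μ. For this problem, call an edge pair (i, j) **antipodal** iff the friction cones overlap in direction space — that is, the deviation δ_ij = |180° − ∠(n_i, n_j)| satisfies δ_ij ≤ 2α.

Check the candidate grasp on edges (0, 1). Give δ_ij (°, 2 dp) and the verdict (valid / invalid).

δ = 114.32°, invalid

α = atan 0.45 = 24.23°;  2α = 48.46°
edge 0: e_0 = (-0.40, -2.72);  n_0 = (-0.9894, +0.1455)
edge 1: e_1 = (+3.85, -2.47);  n_1 = (-0.5400, -0.8417)
∠(n_0, n_1) = 65.68°
δ = |180° − 65.68°| = 114.32°
114.32° > 2α = 48.46°  →  invalid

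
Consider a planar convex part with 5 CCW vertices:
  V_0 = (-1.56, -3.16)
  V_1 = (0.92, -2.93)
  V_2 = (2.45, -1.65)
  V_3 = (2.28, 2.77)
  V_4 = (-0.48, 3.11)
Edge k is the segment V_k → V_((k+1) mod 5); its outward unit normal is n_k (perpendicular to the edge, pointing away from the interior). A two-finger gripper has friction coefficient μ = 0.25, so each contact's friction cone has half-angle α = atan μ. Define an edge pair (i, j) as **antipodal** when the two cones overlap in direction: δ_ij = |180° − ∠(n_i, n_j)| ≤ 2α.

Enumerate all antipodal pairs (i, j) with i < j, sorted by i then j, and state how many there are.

α = atan 0.25 = 14.04°;  2α = 28.07°
n_0 = (+0.0923, -0.9957)
n_1 = (+0.6417, -0.7670)
n_2 = (+0.9993, +0.0384)
n_3 = (+0.1223, +0.9925)
n_4 = (-0.9855, +0.1697)
  (0,1): δ = 145.38°  ·
  (0,2): δ = 93.10°  ·
  (0,3): δ = 12.32°  ✓
  (0,4): δ = 74.93°  ·
  (1,2): δ = 127.71°  ·
  (1,3): δ = 46.94°  ·
  (1,4): δ = 40.31°  ·
  (2,3): δ = 99.23°  ·
  (2,4): δ = 11.98°  ✓
  (3,4): δ = 92.75°  ·
antipodal pairs: 2

count = 2; pairs: (0,3), (2,4)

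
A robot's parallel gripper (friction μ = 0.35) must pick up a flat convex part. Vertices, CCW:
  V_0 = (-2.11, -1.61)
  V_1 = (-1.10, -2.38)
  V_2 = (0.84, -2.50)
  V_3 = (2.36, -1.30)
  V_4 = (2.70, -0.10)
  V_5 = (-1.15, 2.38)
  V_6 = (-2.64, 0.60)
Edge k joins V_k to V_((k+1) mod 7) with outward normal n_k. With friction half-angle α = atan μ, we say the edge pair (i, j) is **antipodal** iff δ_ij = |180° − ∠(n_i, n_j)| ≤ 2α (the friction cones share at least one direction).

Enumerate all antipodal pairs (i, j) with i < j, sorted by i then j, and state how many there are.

count = 5; pairs: (0,4), (1,4), (2,5), (3,5), (3,6)

α = atan 0.35 = 19.29°;  2α = 38.58°
n_0 = (-0.6063, -0.7953)
n_1 = (-0.0617, -0.9981)
n_2 = (+0.6196, -0.7849)
n_3 = (+0.9621, -0.2726)
n_4 = (+0.5415, +0.8407)
n_5 = (-0.7668, +0.6419)
n_6 = (-0.9724, -0.2332)
  (0,1): δ = 146.22°  ·
  (0,2): δ = 104.39°  ·
  (0,3): δ = 68.50°  ·
  (0,4): δ = 4.53°  ✓
  (0,5): δ = 87.39°  ·
  (0,6): δ = 140.81°  ·
  (1,2): δ = 138.17°  ·
  (1,3): δ = 102.28°  ·
  (1,4): δ = 29.25°  ✓
  (1,5): δ = 53.61°  ·
  (1,6): δ = 107.03°  ·
  (2,3): δ = 144.11°  ·
  (2,4): δ = 71.08°  ·
  (2,5): δ = 11.78°  ✓
  (2,6): δ = 65.20°  ·
  (3,4): δ = 106.97°  ·
  (3,5): δ = 24.11°  ✓
  (3,6): δ = 29.31°  ✓
  (4,5): δ = 97.14°  ·
  (4,6): δ = 43.73°  ·
  (5,6): δ = 126.58°  ·
antipodal pairs: 5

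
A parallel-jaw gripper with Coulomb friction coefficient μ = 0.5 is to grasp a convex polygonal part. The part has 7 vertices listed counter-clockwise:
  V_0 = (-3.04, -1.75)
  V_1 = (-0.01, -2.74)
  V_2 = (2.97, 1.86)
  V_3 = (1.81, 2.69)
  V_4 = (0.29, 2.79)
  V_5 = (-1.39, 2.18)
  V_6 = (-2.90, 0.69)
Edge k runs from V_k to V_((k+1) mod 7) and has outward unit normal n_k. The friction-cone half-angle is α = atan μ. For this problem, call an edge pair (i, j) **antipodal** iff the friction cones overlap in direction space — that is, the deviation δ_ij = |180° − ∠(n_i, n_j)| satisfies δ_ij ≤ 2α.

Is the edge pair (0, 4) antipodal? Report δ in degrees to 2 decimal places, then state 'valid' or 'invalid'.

δ = 38.05°, valid

α = atan 0.5 = 26.57°;  2α = 53.13°
edge 0: e_0 = (+3.03, -0.99);  n_0 = (-0.3106, -0.9505)
edge 4: e_4 = (-1.68, -0.61);  n_4 = (-0.3413, +0.9400)
∠(n_0, n_4) = 141.95°
δ = |180° − 141.95°| = 38.05°
38.05° ≤ 2α = 53.13°  →  valid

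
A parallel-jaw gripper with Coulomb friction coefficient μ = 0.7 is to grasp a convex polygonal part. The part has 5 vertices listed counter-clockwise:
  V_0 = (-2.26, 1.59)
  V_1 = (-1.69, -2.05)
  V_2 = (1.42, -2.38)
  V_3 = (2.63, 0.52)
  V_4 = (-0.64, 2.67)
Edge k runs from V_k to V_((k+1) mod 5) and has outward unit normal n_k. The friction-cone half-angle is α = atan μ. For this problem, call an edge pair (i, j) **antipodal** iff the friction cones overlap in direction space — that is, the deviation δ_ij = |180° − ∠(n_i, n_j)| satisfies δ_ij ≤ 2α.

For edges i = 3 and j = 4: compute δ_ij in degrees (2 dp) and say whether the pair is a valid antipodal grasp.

α = atan 0.7 = 34.99°;  2α = 69.98°
edge 3: e_3 = (-3.27, +2.15);  n_3 = (+0.5494, +0.8356)
edge 4: e_4 = (-1.62, -1.08);  n_4 = (-0.5547, +0.8321)
∠(n_3, n_4) = 67.01°
δ = |180° − 67.01°| = 112.99°
112.99° > 2α = 69.98°  →  invalid

δ = 112.99°, invalid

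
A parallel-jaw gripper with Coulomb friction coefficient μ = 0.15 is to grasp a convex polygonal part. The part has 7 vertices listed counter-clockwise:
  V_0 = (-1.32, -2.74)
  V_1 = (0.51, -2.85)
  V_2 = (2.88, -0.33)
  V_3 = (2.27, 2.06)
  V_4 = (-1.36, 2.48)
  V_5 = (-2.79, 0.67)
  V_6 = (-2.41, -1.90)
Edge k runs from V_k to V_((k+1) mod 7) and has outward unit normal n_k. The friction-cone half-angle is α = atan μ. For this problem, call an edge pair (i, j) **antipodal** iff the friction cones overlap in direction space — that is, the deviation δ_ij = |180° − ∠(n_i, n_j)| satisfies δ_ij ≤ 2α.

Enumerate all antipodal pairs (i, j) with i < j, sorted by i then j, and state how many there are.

count = 3; pairs: (0,3), (1,4), (2,5)

α = atan 0.15 = 8.53°;  2α = 17.06°
n_0 = (-0.0600, -0.9982)
n_1 = (+0.7285, -0.6851)
n_2 = (+0.9689, +0.2473)
n_3 = (+0.1149, +0.9934)
n_4 = (-0.7847, +0.6199)
n_5 = (-0.9892, -0.1463)
n_6 = (-0.6104, -0.7921)
  (0,1): δ = 129.80°  ·
  (0,2): δ = 72.24°  ·
  (0,3): δ = 3.16°  ✓
  (0,4): δ = 55.13°  ·
  (0,5): δ = 101.85°  ·
  (0,6): δ = 145.82°  ·
  (1,2): δ = 122.44°  ·
  (1,3): δ = 53.36°  ·
  (1,4): δ = 4.93°  ✓
  (1,5): δ = 51.65°  ·
  (1,6): δ = 95.62°  ·
  (2,3): δ = 110.92°  ·
  (2,4): δ = 52.63°  ·
  (2,5): δ = 5.91°  ✓
  (2,6): δ = 38.06°  ·
  (3,4): δ = 121.71°  ·
  (3,5): δ = 74.99°  ·
  (3,6): δ = 31.02°  ·
  (4,5): δ = 133.28°  ·
  (4,6): δ = 89.31°  ·
  (5,6): δ = 136.03°  ·
antipodal pairs: 3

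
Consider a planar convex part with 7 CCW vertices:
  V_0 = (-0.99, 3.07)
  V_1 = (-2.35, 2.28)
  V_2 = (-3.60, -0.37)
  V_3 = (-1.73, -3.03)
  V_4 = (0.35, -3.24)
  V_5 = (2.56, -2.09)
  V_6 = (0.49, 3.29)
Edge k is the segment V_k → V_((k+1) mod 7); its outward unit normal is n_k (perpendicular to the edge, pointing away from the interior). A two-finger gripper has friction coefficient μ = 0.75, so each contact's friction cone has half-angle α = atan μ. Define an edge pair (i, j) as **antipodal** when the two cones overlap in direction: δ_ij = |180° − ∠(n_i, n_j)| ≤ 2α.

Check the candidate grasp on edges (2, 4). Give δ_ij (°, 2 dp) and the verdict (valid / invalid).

δ = 97.62°, invalid

α = atan 0.75 = 36.87°;  2α = 73.74°
edge 2: e_2 = (+1.87, -2.66);  n_2 = (-0.8181, -0.5751)
edge 4: e_4 = (+2.21, +1.15);  n_4 = (+0.4616, -0.8871)
∠(n_2, n_4) = 82.38°
δ = |180° − 82.38°| = 97.62°
97.62° > 2α = 73.74°  →  invalid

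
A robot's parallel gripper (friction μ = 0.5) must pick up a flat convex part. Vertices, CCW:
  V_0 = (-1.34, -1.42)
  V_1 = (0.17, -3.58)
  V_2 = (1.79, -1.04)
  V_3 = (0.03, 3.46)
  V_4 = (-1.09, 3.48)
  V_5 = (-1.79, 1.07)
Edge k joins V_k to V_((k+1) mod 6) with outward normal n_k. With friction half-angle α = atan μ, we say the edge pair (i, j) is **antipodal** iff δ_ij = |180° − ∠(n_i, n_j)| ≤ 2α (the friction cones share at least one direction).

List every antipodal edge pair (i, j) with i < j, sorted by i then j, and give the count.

α = atan 0.5 = 26.57°;  2α = 53.13°
n_0 = (-0.8196, -0.5730)
n_1 = (+0.8431, -0.5377)
n_2 = (+0.9313, +0.3642)
n_3 = (+0.0179, +0.9998)
n_4 = (-0.9603, +0.2789)
n_5 = (-0.9841, -0.1778)
  (0,1): δ = 67.49°  ·
  (0,2): δ = 13.60°  ✓
  (0,3): δ = 54.02°  ·
  (0,4): δ = 128.85°  ·
  (0,5): δ = 155.29°  ·
  (1,2): δ = 126.11°  ·
  (1,3): δ = 58.49°  ·
  (1,4): δ = 16.33°  ✓
  (1,5): δ = 42.77°  ✓
  (2,3): δ = 112.38°  ·
  (2,4): δ = 37.56°  ✓
  (2,5): δ = 11.12°  ✓
  (3,4): δ = 105.17°  ·
  (3,5): δ = 78.73°  ·
  (4,5): δ = 153.56°  ·
antipodal pairs: 5

count = 5; pairs: (0,2), (1,4), (1,5), (2,4), (2,5)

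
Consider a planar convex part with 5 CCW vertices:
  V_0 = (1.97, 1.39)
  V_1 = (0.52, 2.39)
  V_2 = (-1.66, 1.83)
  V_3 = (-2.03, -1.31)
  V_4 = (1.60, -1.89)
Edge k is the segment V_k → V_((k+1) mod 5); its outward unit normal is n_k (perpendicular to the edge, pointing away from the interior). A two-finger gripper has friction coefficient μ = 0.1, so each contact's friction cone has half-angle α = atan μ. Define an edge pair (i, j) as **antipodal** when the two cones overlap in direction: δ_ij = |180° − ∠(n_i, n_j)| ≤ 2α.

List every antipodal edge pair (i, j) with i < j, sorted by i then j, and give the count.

α = atan 0.1 = 5.71°;  2α = 11.42°
n_0 = (+0.5677, +0.8232)
n_1 = (-0.2488, +0.9686)
n_2 = (-0.9931, +0.1170)
n_3 = (-0.1578, -0.9875)
n_4 = (+0.9937, -0.1121)
  (0,1): δ = 131.00°  ·
  (0,2): δ = 62.13°  ·
  (0,3): δ = 25.51°  ·
  (0,4): δ = 118.16°  ·
  (1,2): δ = 111.13°  ·
  (1,3): δ = 23.48°  ·
  (1,4): δ = 69.16°  ·
  (2,3): δ = 92.36°  ·
  (2,4): δ = 0.28°  ✓
  (3,4): δ = 87.36°  ·
antipodal pairs: 1

count = 1; pairs: (2,4)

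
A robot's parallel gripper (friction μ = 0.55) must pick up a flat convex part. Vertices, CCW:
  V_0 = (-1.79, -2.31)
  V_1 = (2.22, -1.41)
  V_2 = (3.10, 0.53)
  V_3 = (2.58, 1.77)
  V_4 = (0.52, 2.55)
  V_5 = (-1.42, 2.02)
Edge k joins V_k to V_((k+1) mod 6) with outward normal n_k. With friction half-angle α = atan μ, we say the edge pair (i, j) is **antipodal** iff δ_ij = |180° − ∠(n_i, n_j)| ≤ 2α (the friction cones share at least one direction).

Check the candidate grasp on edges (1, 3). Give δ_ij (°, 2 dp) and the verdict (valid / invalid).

δ = 86.34°, invalid

α = atan 0.55 = 28.81°;  2α = 57.62°
edge 1: e_1 = (+0.88, +1.94);  n_1 = (+0.9107, -0.4131)
edge 3: e_3 = (-2.06, +0.78);  n_3 = (+0.3541, +0.9352)
∠(n_1, n_3) = 93.66°
δ = |180° − 93.66°| = 86.34°
86.34° > 2α = 57.62°  →  invalid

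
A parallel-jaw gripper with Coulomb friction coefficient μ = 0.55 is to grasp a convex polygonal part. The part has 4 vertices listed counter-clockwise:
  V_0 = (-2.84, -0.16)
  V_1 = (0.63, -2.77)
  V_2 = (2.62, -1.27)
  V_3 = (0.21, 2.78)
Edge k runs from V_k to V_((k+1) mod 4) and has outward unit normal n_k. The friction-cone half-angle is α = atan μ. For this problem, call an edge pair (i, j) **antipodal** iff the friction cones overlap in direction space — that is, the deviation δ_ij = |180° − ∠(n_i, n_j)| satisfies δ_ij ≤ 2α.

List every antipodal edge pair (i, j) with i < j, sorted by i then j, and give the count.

count = 2; pairs: (0,2), (1,3)

α = atan 0.55 = 28.81°;  2α = 57.62°
n_0 = (-0.6011, -0.7992)
n_1 = (+0.6019, -0.7986)
n_2 = (+0.8594, +0.5114)
n_3 = (-0.6940, +0.7200)
  (0,1): δ = 106.04°  ·
  (0,2): δ = 22.30°  ✓
  (0,3): δ = 80.90°  ·
  (1,2): δ = 96.25°  ·
  (1,3): δ = 6.94°  ✓
  (2,3): δ = 76.81°  ·
antipodal pairs: 2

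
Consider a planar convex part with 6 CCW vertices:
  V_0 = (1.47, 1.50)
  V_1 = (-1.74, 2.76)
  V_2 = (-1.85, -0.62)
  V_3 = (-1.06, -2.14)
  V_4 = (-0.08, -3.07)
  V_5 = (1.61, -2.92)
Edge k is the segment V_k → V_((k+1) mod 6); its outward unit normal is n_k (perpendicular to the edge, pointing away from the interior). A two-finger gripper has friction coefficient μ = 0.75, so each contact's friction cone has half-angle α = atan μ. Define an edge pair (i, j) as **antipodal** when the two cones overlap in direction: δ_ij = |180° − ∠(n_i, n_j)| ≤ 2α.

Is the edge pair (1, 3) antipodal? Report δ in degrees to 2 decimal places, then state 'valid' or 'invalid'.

δ = 131.64°, invalid

α = atan 0.75 = 36.87°;  2α = 73.74°
edge 1: e_1 = (-0.11, -3.38);  n_1 = (-0.9995, +0.0325)
edge 3: e_3 = (+0.98, -0.93);  n_3 = (-0.6884, -0.7254)
∠(n_1, n_3) = 48.36°
δ = |180° − 48.36°| = 131.64°
131.64° > 2α = 73.74°  →  invalid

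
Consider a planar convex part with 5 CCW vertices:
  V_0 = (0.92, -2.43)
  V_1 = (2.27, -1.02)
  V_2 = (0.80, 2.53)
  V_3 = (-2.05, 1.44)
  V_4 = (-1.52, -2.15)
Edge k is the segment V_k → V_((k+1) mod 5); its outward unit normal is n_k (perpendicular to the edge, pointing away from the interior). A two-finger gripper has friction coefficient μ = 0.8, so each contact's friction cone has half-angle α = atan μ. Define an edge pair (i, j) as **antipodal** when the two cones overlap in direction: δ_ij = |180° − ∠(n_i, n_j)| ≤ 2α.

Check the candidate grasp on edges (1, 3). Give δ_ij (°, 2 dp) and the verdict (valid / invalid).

α = atan 0.8 = 38.66°;  2α = 77.32°
edge 1: e_1 = (-1.47, +3.55);  n_1 = (+0.9239, +0.3826)
edge 3: e_3 = (+0.53, -3.59);  n_3 = (-0.9893, -0.1460)
∠(n_1, n_3) = 165.90°
δ = |180° − 165.90°| = 14.10°
14.10° ≤ 2α = 77.32°  →  valid

δ = 14.10°, valid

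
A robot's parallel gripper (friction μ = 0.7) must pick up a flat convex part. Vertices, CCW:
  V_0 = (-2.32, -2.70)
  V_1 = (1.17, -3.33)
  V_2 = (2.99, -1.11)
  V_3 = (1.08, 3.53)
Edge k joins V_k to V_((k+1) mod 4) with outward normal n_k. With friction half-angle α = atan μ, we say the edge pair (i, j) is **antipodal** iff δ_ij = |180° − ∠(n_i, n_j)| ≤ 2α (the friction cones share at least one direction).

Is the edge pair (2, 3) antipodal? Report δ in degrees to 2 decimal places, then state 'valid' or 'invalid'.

α = atan 0.7 = 34.99°;  2α = 69.98°
edge 2: e_2 = (-1.91, +4.64);  n_2 = (+0.9247, +0.3806)
edge 3: e_3 = (-3.40, -6.23);  n_3 = (-0.8778, +0.4790)
∠(n_2, n_3) = 129.00°
δ = |180° − 129.00°| = 51.00°
51.00° ≤ 2α = 69.98°  →  valid

δ = 51.00°, valid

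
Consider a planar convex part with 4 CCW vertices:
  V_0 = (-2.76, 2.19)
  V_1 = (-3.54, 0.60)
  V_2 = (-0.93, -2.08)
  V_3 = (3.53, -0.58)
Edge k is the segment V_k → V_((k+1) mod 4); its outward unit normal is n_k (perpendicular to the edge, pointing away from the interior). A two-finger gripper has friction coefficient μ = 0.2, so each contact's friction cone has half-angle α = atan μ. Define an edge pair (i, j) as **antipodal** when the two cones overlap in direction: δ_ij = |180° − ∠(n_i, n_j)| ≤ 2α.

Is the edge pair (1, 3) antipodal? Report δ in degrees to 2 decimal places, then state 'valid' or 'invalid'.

δ = 21.99°, valid

α = atan 0.2 = 11.31°;  2α = 22.62°
edge 1: e_1 = (+2.61, -2.68);  n_1 = (-0.7164, -0.6977)
edge 3: e_3 = (-6.29, +2.77);  n_3 = (+0.4030, +0.9152)
∠(n_1, n_3) = 158.01°
δ = |180° − 158.01°| = 21.99°
21.99° ≤ 2α = 22.62°  →  valid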